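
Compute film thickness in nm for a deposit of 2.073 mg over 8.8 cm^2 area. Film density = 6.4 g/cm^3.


Convert: m = 2.073 mg = 2.0730e-06 kg, A = 8.8 cm^2 = 8.8000e-04 m^2, rho = 6.4 g/cm^3 = 6400 kg/m^3
t = m / (A * rho)
t = 2.0730e-06 / (8.8000e-04 * 6400)
t = 3.6808e-07 m = 368.1 nm

368.1


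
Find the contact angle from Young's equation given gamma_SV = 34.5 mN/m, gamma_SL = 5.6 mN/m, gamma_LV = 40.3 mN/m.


cos(theta) = (gamma_SV - gamma_SL) / gamma_LV
cos(theta) = (34.5 - 5.6) / 40.3
cos(theta) = 0.717122
theta = arccos(0.717122) = 44.18 degrees

44.18


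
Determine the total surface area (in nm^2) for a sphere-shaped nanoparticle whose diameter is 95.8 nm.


Radius r = 95.8/2 = 47.9 nm
Surface area SA = 4 * pi * r^2
SA = 4 * pi * (47.9)^2
SA = 28832.41 nm^2

28832.41


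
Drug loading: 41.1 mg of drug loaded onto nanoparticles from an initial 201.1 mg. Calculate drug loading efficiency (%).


Drug loading efficiency = (drug loaded / drug initial) * 100
DLE = 41.1 / 201.1 * 100
DLE = 0.2044 * 100
DLE = 20.44%

20.44


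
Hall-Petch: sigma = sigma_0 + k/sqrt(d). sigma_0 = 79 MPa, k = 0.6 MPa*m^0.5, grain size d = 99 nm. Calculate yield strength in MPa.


d = 99 nm = 9.9e-08 m
sqrt(d) = 0.0003146427
Hall-Petch contribution = k / sqrt(d) = 0.6 / 0.0003146427 = 1906.9 MPa
sigma = sigma_0 + k/sqrt(d) = 79 + 1906.9 = 1985.9 MPa

1985.9


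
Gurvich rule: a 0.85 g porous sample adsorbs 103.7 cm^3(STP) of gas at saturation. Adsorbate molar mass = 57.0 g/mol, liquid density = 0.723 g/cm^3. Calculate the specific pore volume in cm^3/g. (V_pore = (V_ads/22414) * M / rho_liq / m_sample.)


Moles adsorbed n = V_ads / 22414 = 103.7 / 22414 = 4.626573e-03 mol
Liquid volume V_liq = n * M / rho_liq = 4.626573e-03 * 57.0 / 0.723 = 0.36475 cm^3
Specific pore volume V_pore = V_liq / m_sample = 0.36475 / 0.85
V_pore = 0.4291 cm^3/g

0.4291


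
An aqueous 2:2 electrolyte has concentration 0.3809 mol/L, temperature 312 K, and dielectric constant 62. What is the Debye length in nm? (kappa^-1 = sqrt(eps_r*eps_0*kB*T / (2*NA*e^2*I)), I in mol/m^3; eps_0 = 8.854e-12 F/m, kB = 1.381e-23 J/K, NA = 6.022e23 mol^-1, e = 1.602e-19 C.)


Ionic strength I = 0.3809 * 2^2 * 1000 = 1523.6 mol/m^3
kappa^-1 = sqrt(62 * 8.854e-12 * 1.381e-23 * 312 / (2 * 6.022e23 * (1.602e-19)^2 * 1523.6))
kappa^-1 = 0.224 nm

0.224


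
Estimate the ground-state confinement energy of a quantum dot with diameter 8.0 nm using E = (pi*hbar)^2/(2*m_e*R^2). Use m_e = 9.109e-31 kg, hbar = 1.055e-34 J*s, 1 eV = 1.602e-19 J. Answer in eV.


Radius R = 8.0/2 = 4 nm = 4e-09 m
E = (pi * 1.055e-34)^2 / (2 * 9.109e-31 * (4e-09)^2)
E(J) = 3.76863e-21
E = E(J) / 1.602e-19 = 0.0235 eV

0.0235


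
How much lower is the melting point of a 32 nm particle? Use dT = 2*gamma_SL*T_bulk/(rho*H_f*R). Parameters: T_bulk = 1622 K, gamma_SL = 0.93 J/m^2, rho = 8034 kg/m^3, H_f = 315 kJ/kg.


Radius R = 32/2 = 16 nm = 1.6e-08 m
Convert H_f = 315 kJ/kg = 315000 J/kg
dT = 2 * gamma_SL * T_bulk / (rho * H_f * R)
dT = 2 * 0.93 * 1622 / (8034 * 315000 * 1.6e-08)
dT = 74.5 K

74.5


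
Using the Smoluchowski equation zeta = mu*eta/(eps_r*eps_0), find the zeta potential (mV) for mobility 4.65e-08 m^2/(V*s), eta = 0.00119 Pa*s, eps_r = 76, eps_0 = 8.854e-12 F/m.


Smoluchowski equation: zeta = mu * eta / (eps_r * eps_0)
zeta = 4.65e-08 * 0.00119 / (76 * 8.854e-12)
zeta = 0.082233 V = 82.23 mV

82.23


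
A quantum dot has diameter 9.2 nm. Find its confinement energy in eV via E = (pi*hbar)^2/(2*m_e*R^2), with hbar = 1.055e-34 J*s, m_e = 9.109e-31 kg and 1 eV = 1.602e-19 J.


Radius R = 9.2/2 = 4.6 nm = 4.6e-09 m
E = (pi * 1.055e-34)^2 / (2 * 9.109e-31 * (4.6e-09)^2)
E(J) = 2.84963e-21
E = E(J) / 1.602e-19 = 0.0178 eV

0.0178


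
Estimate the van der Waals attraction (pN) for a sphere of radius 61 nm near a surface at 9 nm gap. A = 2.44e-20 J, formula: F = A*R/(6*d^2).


Convert to SI: R = 61 nm = 6.1e-08 m, d = 9 nm = 9e-09 m
F = A * R / (6 * d^2)
F = 2.44e-20 * 6.1e-08 / (6 * (9e-09)^2)
F = 3.06255e-12 N = 3.063 pN

3.063


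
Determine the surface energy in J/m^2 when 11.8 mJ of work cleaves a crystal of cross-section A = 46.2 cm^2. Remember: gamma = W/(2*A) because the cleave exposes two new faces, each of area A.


Convert: A = 46.2 cm^2 = 0.00462 m^2, W = 11.8 mJ = 0.0118 J
Cleaving exposes two faces of area A, so total new surface = 2*A and gamma = W / (2*A)
gamma = 0.0118 / (2 * 0.00462)
gamma = 1.277 J/m^2

1.277


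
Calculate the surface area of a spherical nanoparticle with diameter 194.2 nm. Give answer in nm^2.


Radius r = 194.2/2 = 97.1 nm
Surface area SA = 4 * pi * r^2
SA = 4 * pi * (97.1)^2
SA = 118480.89 nm^2

118480.89


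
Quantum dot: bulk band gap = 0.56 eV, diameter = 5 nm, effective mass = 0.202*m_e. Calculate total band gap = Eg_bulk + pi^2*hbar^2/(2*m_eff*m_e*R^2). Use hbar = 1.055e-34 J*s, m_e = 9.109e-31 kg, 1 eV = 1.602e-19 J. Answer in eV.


Radius R = 5/2 nm = 2.5e-09 m
Confinement energy dE = pi^2 * hbar^2 / (2 * m_eff * m_e * R^2)
dE = pi^2 * (1.055e-34)^2 / (2 * 0.202 * 9.109e-31 * (2.5e-09)^2) J, divided by 1.602e-19 J/eV
dE = 0.2981 eV
Total band gap = E_g(bulk) + dE = 0.56 + 0.2981 = 0.8581 eV

0.8581


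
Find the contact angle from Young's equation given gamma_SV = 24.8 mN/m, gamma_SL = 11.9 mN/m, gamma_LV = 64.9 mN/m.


cos(theta) = (gamma_SV - gamma_SL) / gamma_LV
cos(theta) = (24.8 - 11.9) / 64.9
cos(theta) = 0.198767
theta = arccos(0.198767) = 78.54 degrees

78.54


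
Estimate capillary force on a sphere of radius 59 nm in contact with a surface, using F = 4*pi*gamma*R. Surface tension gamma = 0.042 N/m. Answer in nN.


Convert radius: R = 59 nm = 5.9e-08 m
F = 4 * pi * gamma * R
F = 4 * pi * 0.042 * 5.9e-08
F = 3.11395e-08 N = 31.1395 nN

31.1395


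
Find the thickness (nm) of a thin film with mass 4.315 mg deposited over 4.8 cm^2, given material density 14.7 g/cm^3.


Convert: m = 4.315 mg = 4.3150e-06 kg, A = 4.8 cm^2 = 4.8000e-04 m^2, rho = 14.7 g/cm^3 = 14700 kg/m^3
t = m / (A * rho)
t = 4.3150e-06 / (4.8000e-04 * 14700)
t = 6.1154e-07 m = 611.5 nm

611.5


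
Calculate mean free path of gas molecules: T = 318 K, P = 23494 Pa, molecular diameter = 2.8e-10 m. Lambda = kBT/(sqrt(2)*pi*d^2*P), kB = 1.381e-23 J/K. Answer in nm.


Mean free path: lambda = kB*T / (sqrt(2) * pi * d^2 * P)
lambda = 1.381e-23 * 318 / (sqrt(2) * pi * (2.8e-10)^2 * 23494)
lambda = 5.3664e-07 m
lambda = 536.64 nm

536.64


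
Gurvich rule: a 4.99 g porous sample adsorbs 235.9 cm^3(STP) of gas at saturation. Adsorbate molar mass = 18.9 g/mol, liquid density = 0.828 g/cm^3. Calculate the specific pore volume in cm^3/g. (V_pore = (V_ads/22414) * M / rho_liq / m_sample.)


Moles adsorbed n = V_ads / 22414 = 235.9 / 22414 = 1.052467e-02 mol
Liquid volume V_liq = n * M / rho_liq = 1.052467e-02 * 18.9 / 0.828 = 0.24024 cm^3
Specific pore volume V_pore = V_liq / m_sample = 0.24024 / 4.99
V_pore = 0.0481 cm^3/g

0.0481


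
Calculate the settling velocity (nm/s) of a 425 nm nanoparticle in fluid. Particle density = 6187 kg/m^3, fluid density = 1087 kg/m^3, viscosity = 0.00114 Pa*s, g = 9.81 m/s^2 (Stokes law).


Radius R = 425/2 nm = 2.125e-07 m
Density difference = 6187 - 1087 = 5100 kg/m^3
v = 2 * R^2 * (rho_p - rho_f) * g / (9 * eta)
v = 2 * (2.125e-07)^2 * 5100 * 9.81 / (9 * 0.00114)
v = 4.40392e-07 m/s = 440.3923 nm/s

440.3923


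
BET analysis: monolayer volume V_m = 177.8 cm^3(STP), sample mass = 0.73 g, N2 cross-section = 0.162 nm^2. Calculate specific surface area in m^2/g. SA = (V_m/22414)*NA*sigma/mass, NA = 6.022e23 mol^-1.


Number of moles in monolayer = V_m / 22414 = 177.8 / 22414 = 0.00793254
Number of molecules = moles * NA = 0.00793254 * 6.022e23
SA = molecules * sigma / mass
SA = (177.8 / 22414) * 6.022e23 * 0.162e-18 / 0.73
SA = 1060.1 m^2/g

1060.1


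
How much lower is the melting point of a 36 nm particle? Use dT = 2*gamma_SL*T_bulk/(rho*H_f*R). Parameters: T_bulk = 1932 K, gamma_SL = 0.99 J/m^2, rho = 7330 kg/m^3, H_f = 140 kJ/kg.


Radius R = 36/2 = 18 nm = 1.8e-08 m
Convert H_f = 140 kJ/kg = 140000 J/kg
dT = 2 * gamma_SL * T_bulk / (rho * H_f * R)
dT = 2 * 0.99 * 1932 / (7330 * 140000 * 1.8e-08)
dT = 207.1 K

207.1


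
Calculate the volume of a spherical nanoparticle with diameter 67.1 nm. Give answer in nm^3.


Radius r = 67.1/2 = 33.55 nm
Volume V = (4/3) * pi * r^3
V = (4/3) * pi * (33.55)^3
V = 158185.32 nm^3

158185.32


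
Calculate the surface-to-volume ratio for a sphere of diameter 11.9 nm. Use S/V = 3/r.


Radius r = 11.9/2 = 5.95 nm
S/V = 3 / r = 3 / 5.95
S/V = 0.5042 nm^-1

0.5042


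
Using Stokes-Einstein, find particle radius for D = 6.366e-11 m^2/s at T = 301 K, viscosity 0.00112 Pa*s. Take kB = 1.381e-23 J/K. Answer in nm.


Stokes-Einstein: R = kB*T / (6*pi*eta*D)
R = 1.381e-23 * 301 / (6 * pi * 0.00112 * 6.366e-11)
R = 3.09296e-09 m = 3.09 nm

3.09


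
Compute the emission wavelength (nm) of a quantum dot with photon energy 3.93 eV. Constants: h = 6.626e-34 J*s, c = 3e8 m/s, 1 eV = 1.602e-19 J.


Convert energy: E = 3.93 eV = 3.93 * 1.602e-19 = 6.29586e-19 J
lambda = h*c / E = 6.626e-34 * 3e8 / 6.29586e-19
lambda = 3.15731e-07 m = 315.7 nm

315.7


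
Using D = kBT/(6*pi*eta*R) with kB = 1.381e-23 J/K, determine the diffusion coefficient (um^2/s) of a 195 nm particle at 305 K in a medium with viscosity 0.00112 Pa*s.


Radius R = 195/2 = 97.5 nm = 9.75e-08 m
D = kB*T / (6*pi*eta*R)
D = 1.381e-23 * 305 / (6 * pi * 0.00112 * 9.75e-08)
D = 2.0463e-12 m^2/s = 2.046 um^2/s

2.046


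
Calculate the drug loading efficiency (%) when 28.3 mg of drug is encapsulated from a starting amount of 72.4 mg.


Drug loading efficiency = (drug loaded / drug initial) * 100
DLE = 28.3 / 72.4 * 100
DLE = 0.3909 * 100
DLE = 39.09%

39.09


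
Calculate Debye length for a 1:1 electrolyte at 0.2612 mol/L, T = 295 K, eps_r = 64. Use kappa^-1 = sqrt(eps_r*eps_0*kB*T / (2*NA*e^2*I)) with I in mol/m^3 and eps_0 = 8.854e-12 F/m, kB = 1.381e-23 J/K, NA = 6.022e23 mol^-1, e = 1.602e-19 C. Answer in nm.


Ionic strength I = 0.2612 * 1^2 * 1000 = 261.2 mol/m^3
kappa^-1 = sqrt(64 * 8.854e-12 * 1.381e-23 * 295 / (2 * 6.022e23 * (1.602e-19)^2 * 261.2))
kappa^-1 = 0.535 nm

0.535


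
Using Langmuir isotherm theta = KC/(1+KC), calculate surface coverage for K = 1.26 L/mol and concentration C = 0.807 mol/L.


Langmuir isotherm: theta = K*C / (1 + K*C)
K*C = 1.26 * 0.807 = 1.01682
theta = 1.01682 / (1 + 1.01682) = 1.01682 / 2.01682
theta = 0.5042

0.5042


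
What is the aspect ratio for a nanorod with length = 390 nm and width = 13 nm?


Aspect ratio AR = length / diameter
AR = 390 / 13
AR = 30.0

30.0


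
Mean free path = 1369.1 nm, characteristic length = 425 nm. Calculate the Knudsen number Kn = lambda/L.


Knudsen number Kn = lambda / L
Kn = 1369.1 / 425
Kn = 3.2214

3.2214


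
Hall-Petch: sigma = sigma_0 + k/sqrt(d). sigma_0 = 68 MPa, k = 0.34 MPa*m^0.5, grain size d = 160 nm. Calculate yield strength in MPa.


d = 160 nm = 1.6e-07 m
sqrt(d) = 0.0004
Hall-Petch contribution = k / sqrt(d) = 0.34 / 0.0004 = 850.0 MPa
sigma = sigma_0 + k/sqrt(d) = 68 + 850.0 = 918.0 MPa

918.0


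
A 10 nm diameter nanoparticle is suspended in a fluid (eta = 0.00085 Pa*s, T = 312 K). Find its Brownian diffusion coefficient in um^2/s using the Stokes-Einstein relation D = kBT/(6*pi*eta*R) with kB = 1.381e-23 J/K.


Radius R = 10/2 = 5 nm = 5e-09 m
D = kB*T / (6*pi*eta*R)
D = 1.381e-23 * 312 / (6 * pi * 0.00085 * 5e-09)
D = 5.37846e-11 m^2/s = 53.785 um^2/s

53.785


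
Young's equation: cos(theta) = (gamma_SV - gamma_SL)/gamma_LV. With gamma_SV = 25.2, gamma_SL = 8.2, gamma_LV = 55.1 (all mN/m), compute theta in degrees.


cos(theta) = (gamma_SV - gamma_SL) / gamma_LV
cos(theta) = (25.2 - 8.2) / 55.1
cos(theta) = 0.30853
theta = arccos(0.30853) = 72.03 degrees

72.03


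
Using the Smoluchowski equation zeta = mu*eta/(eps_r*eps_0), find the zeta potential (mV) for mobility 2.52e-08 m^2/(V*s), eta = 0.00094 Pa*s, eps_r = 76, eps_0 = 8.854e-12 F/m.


Smoluchowski equation: zeta = mu * eta / (eps_r * eps_0)
zeta = 2.52e-08 * 0.00094 / (76 * 8.854e-12)
zeta = 0.035203 V = 35.2 mV

35.2


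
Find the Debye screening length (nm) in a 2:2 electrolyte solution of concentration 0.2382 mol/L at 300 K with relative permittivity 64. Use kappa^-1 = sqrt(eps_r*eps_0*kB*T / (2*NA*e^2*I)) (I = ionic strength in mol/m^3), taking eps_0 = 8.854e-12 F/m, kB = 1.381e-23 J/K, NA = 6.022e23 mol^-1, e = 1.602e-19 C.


Ionic strength I = 0.2382 * 2^2 * 1000 = 952.8 mol/m^3
kappa^-1 = sqrt(64 * 8.854e-12 * 1.381e-23 * 300 / (2 * 6.022e23 * (1.602e-19)^2 * 952.8))
kappa^-1 = 0.282 nm

0.282


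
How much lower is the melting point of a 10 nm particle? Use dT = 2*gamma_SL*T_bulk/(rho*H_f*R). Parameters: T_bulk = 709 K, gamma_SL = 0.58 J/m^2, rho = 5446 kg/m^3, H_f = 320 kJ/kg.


Radius R = 10/2 = 5 nm = 5e-09 m
Convert H_f = 320 kJ/kg = 320000 J/kg
dT = 2 * gamma_SL * T_bulk / (rho * H_f * R)
dT = 2 * 0.58 * 709 / (5446 * 320000 * 5e-09)
dT = 94.4 K

94.4


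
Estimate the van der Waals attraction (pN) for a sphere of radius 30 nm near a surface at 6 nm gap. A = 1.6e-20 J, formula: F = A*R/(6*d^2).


Convert to SI: R = 30 nm = 3e-08 m, d = 6 nm = 6e-09 m
F = A * R / (6 * d^2)
F = 1.6e-20 * 3e-08 / (6 * (6e-09)^2)
F = 2.22222e-12 N = 2.222 pN

2.222


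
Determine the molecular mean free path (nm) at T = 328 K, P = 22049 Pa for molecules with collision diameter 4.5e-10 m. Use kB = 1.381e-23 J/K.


Mean free path: lambda = kB*T / (sqrt(2) * pi * d^2 * P)
lambda = 1.381e-23 * 328 / (sqrt(2) * pi * (4.5e-10)^2 * 22049)
lambda = 2.28344e-07 m
lambda = 228.34 nm

228.34


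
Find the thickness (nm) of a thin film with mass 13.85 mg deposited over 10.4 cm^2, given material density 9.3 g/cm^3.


Convert: m = 13.85 mg = 1.3850e-05 kg, A = 10.4 cm^2 = 1.0400e-03 m^2, rho = 9.3 g/cm^3 = 9300 kg/m^3
t = m / (A * rho)
t = 1.3850e-05 / (1.0400e-03 * 9300)
t = 1.4320e-06 m = 1432.0 nm

1432.0


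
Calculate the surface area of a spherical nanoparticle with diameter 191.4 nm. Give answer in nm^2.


Radius r = 191.4/2 = 95.7 nm
Surface area SA = 4 * pi * r^2
SA = 4 * pi * (95.7)^2
SA = 115088.98 nm^2

115088.98


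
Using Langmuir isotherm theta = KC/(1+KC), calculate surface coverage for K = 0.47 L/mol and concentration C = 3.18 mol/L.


Langmuir isotherm: theta = K*C / (1 + K*C)
K*C = 0.47 * 3.18 = 1.4946
theta = 1.4946 / (1 + 1.4946) = 1.4946 / 2.4946
theta = 0.5991

0.5991


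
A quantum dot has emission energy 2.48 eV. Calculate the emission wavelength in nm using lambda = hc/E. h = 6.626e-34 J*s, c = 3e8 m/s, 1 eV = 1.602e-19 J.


Convert energy: E = 2.48 eV = 2.48 * 1.602e-19 = 3.97296e-19 J
lambda = h*c / E = 6.626e-34 * 3e8 / 3.97296e-19
lambda = 5.00332e-07 m = 500.3 nm

500.3


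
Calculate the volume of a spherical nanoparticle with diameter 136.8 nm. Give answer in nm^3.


Radius r = 136.8/2 = 68.4 nm
Volume V = (4/3) * pi * r^3
V = (4/3) * pi * (68.4)^3
V = 1340469.43 nm^3

1340469.43


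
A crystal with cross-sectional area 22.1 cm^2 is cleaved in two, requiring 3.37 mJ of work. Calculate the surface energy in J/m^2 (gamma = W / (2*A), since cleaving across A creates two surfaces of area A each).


Convert: A = 22.1 cm^2 = 0.00221 m^2, W = 3.37 mJ = 0.00337 J
Cleaving exposes two faces of area A, so total new surface = 2*A and gamma = W / (2*A)
gamma = 0.00337 / (2 * 0.00221)
gamma = 0.762 J/m^2

0.762


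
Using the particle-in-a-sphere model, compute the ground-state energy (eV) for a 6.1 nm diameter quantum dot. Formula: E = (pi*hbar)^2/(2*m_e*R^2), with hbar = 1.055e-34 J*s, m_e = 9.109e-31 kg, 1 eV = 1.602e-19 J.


Radius R = 6.1/2 = 3.05 nm = 3.05e-09 m
E = (pi * 1.055e-34)^2 / (2 * 9.109e-31 * (3.05e-09)^2)
E(J) = 6.48193e-21
E = E(J) / 1.602e-19 = 0.0405 eV

0.0405


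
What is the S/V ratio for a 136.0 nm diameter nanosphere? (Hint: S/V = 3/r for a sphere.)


Radius r = 136.0/2 = 68 nm
S/V = 3 / r = 3 / 68
S/V = 0.0441 nm^-1

0.0441


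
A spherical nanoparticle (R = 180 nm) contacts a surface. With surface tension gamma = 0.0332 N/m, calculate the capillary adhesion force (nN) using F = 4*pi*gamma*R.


Convert radius: R = 180 nm = 1.8e-07 m
F = 4 * pi * gamma * R
F = 4 * pi * 0.0332 * 1.8e-07
F = 7.50966e-08 N = 75.0966 nN

75.0966


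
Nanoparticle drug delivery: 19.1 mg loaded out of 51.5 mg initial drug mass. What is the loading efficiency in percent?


Drug loading efficiency = (drug loaded / drug initial) * 100
DLE = 19.1 / 51.5 * 100
DLE = 0.3709 * 100
DLE = 37.09%

37.09


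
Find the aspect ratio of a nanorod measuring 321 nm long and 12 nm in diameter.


Aspect ratio AR = length / diameter
AR = 321 / 12
AR = 26.75

26.75


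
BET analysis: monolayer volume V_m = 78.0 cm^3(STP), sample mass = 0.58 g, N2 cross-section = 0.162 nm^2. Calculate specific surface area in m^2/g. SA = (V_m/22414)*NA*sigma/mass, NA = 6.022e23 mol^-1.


Number of moles in monolayer = V_m / 22414 = 78.0 / 22414 = 0.00347997
Number of molecules = moles * NA = 0.00347997 * 6.022e23
SA = molecules * sigma / mass
SA = (78.0 / 22414) * 6.022e23 * 0.162e-18 / 0.58
SA = 585.3 m^2/g

585.3


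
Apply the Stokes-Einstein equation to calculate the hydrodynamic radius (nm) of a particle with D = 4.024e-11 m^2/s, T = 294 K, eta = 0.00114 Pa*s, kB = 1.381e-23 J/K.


Stokes-Einstein: R = kB*T / (6*pi*eta*D)
R = 1.381e-23 * 294 / (6 * pi * 0.00114 * 4.024e-11)
R = 4.69545e-09 m = 4.7 nm

4.7


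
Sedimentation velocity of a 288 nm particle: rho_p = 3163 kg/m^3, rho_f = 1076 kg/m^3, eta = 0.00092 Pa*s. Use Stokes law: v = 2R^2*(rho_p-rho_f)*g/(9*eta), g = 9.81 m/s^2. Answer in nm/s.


Radius R = 288/2 nm = 1.44e-07 m
Density difference = 3163 - 1076 = 2087 kg/m^3
v = 2 * R^2 * (rho_p - rho_f) * g / (9 * eta)
v = 2 * (1.44e-07)^2 * 2087 * 9.81 / (9 * 0.00092)
v = 1.02545e-07 m/s = 102.5454 nm/s

102.5454


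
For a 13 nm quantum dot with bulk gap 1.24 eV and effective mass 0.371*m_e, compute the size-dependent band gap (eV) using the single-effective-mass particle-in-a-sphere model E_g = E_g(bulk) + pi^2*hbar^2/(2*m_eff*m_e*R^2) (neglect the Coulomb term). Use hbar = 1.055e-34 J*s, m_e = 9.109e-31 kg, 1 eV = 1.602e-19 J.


Radius R = 13/2 nm = 6.5e-09 m
Confinement energy dE = pi^2 * hbar^2 / (2 * m_eff * m_e * R^2)
dE = pi^2 * (1.055e-34)^2 / (2 * 0.371 * 9.109e-31 * (6.5e-09)^2) J, divided by 1.602e-19 J/eV
dE = 0.024 eV
Total band gap = E_g(bulk) + dE = 1.24 + 0.024 = 1.264 eV

1.264


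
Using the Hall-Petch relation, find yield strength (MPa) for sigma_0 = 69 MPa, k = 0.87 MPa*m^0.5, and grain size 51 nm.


d = 51 nm = 5.1e-08 m
sqrt(d) = 0.0002258318
Hall-Petch contribution = k / sqrt(d) = 0.87 / 0.0002258318 = 3852.4 MPa
sigma = sigma_0 + k/sqrt(d) = 69 + 3852.4 = 3921.4 MPa

3921.4


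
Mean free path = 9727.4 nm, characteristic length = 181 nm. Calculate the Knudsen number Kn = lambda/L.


Knudsen number Kn = lambda / L
Kn = 9727.4 / 181
Kn = 53.7425

53.7425


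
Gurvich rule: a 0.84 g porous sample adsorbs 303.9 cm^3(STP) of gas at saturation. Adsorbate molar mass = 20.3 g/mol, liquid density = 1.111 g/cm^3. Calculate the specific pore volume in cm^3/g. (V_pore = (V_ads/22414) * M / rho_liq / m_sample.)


Moles adsorbed n = V_ads / 22414 = 303.9 / 22414 = 1.355849e-02 mol
Liquid volume V_liq = n * M / rho_liq = 1.355849e-02 * 20.3 / 1.111 = 0.24774 cm^3
Specific pore volume V_pore = V_liq / m_sample = 0.24774 / 0.84
V_pore = 0.2949 cm^3/g

0.2949


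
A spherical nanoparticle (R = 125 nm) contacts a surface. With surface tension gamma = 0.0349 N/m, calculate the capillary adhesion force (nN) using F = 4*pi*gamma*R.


Convert radius: R = 125 nm = 1.25e-07 m
F = 4 * pi * gamma * R
F = 4 * pi * 0.0349 * 1.25e-07
F = 5.48208e-08 N = 54.8208 nN

54.8208


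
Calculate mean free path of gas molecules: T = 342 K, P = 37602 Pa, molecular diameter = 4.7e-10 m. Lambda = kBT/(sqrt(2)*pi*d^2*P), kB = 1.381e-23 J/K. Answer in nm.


Mean free path: lambda = kB*T / (sqrt(2) * pi * d^2 * P)
lambda = 1.381e-23 * 342 / (sqrt(2) * pi * (4.7e-10)^2 * 37602)
lambda = 1.27982e-07 m
lambda = 127.98 nm

127.98


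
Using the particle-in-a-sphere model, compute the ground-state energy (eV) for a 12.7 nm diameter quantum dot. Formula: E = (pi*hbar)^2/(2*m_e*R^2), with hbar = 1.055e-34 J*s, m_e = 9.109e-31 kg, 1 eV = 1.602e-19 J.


Radius R = 12.7/2 = 6.35 nm = 6.35e-09 m
E = (pi * 1.055e-34)^2 / (2 * 9.109e-31 * (6.35e-09)^2)
E(J) = 1.4954e-21
E = E(J) / 1.602e-19 = 0.0093 eV

0.0093


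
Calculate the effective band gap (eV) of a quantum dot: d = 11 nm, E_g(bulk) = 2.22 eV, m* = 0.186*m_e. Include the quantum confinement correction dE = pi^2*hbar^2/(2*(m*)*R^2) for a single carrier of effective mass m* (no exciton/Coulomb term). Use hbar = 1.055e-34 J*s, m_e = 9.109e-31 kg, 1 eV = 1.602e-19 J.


Radius R = 11/2 nm = 5.5e-09 m
Confinement energy dE = pi^2 * hbar^2 / (2 * m_eff * m_e * R^2)
dE = pi^2 * (1.055e-34)^2 / (2 * 0.186 * 9.109e-31 * (5.5e-09)^2) J, divided by 1.602e-19 J/eV
dE = 0.0669 eV
Total band gap = E_g(bulk) + dE = 2.22 + 0.0669 = 2.2869 eV

2.2869


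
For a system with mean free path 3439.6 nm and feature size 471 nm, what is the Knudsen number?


Knudsen number Kn = lambda / L
Kn = 3439.6 / 471
Kn = 7.3028

7.3028


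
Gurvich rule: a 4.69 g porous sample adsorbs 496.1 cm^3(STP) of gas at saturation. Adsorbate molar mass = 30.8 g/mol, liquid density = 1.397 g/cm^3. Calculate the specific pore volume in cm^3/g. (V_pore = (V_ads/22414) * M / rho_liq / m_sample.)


Moles adsorbed n = V_ads / 22414 = 496.1 / 22414 = 2.213349e-02 mol
Liquid volume V_liq = n * M / rho_liq = 2.213349e-02 * 30.8 / 1.397 = 0.48798 cm^3
Specific pore volume V_pore = V_liq / m_sample = 0.48798 / 4.69
V_pore = 0.104 cm^3/g

0.104


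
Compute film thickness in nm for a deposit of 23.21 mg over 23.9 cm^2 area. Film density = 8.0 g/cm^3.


Convert: m = 23.21 mg = 2.3210e-05 kg, A = 23.9 cm^2 = 2.3900e-03 m^2, rho = 8.0 g/cm^3 = 8000 kg/m^3
t = m / (A * rho)
t = 2.3210e-05 / (2.3900e-03 * 8000)
t = 1.2139e-06 m = 1213.9 nm

1213.9


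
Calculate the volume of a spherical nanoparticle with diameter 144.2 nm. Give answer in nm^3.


Radius r = 144.2/2 = 72.1 nm
Volume V = (4/3) * pi * r^3
V = (4/3) * pi * (72.1)^3
V = 1569981.02 nm^3

1569981.02


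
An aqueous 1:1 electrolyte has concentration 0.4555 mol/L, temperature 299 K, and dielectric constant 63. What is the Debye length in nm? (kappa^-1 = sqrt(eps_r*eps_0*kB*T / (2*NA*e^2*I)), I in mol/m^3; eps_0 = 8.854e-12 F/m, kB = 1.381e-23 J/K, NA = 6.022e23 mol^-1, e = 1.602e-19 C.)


Ionic strength I = 0.4555 * 1^2 * 1000 = 455.5 mol/m^3
kappa^-1 = sqrt(63 * 8.854e-12 * 1.381e-23 * 299 / (2 * 6.022e23 * (1.602e-19)^2 * 455.5))
kappa^-1 = 0.404 nm

0.404


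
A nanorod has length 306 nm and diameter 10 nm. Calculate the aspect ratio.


Aspect ratio AR = length / diameter
AR = 306 / 10
AR = 30.6

30.6


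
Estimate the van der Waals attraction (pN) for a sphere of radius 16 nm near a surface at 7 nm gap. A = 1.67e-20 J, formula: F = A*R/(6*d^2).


Convert to SI: R = 16 nm = 1.6e-08 m, d = 7 nm = 7e-09 m
F = A * R / (6 * d^2)
F = 1.67e-20 * 1.6e-08 / (6 * (7e-09)^2)
F = 9.08844e-13 N = 0.909 pN

0.909


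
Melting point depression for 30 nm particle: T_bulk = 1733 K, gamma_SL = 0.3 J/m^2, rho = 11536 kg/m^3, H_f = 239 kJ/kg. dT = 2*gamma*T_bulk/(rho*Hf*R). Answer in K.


Radius R = 30/2 = 15 nm = 1.5e-08 m
Convert H_f = 239 kJ/kg = 239000 J/kg
dT = 2 * gamma_SL * T_bulk / (rho * H_f * R)
dT = 2 * 0.3 * 1733 / (11536 * 239000 * 1.5e-08)
dT = 25.1 K

25.1


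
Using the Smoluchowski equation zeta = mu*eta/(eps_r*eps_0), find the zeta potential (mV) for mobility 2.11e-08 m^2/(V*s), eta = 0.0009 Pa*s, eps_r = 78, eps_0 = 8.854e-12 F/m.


Smoluchowski equation: zeta = mu * eta / (eps_r * eps_0)
zeta = 2.11e-08 * 0.0009 / (78 * 8.854e-12)
zeta = 0.027497 V = 27.5 mV

27.5


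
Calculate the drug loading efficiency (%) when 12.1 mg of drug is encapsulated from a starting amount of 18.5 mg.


Drug loading efficiency = (drug loaded / drug initial) * 100
DLE = 12.1 / 18.5 * 100
DLE = 0.6541 * 100
DLE = 65.41%

65.41


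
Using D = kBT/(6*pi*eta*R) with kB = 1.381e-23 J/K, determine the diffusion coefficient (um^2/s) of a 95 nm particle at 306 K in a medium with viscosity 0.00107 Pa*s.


Radius R = 95/2 = 47.5 nm = 4.75e-08 m
D = kB*T / (6*pi*eta*R)
D = 1.381e-23 * 306 / (6 * pi * 0.00107 * 4.75e-08)
D = 4.411e-12 m^2/s = 4.411 um^2/s

4.411


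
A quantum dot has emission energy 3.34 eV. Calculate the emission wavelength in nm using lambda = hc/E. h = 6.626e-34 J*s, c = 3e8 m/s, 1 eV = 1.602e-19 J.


Convert energy: E = 3.34 eV = 3.34 * 1.602e-19 = 5.35068e-19 J
lambda = h*c / E = 6.626e-34 * 3e8 / 5.35068e-19
lambda = 3.71504e-07 m = 371.5 nm

371.5


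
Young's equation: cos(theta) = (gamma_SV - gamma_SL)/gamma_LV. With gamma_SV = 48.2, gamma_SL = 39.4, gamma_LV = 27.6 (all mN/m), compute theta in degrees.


cos(theta) = (gamma_SV - gamma_SL) / gamma_LV
cos(theta) = (48.2 - 39.4) / 27.6
cos(theta) = 0.318841
theta = arccos(0.318841) = 71.41 degrees

71.41


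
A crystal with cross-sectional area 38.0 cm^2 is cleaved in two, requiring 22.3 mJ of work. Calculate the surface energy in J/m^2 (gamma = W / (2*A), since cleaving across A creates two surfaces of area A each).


Convert: A = 38.0 cm^2 = 0.0038 m^2, W = 22.3 mJ = 0.0223 J
Cleaving exposes two faces of area A, so total new surface = 2*A and gamma = W / (2*A)
gamma = 0.0223 / (2 * 0.0038)
gamma = 2.934 J/m^2

2.934


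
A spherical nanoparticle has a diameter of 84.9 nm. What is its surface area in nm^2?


Radius r = 84.9/2 = 42.45 nm
Surface area SA = 4 * pi * r^2
SA = 4 * pi * (42.45)^2
SA = 22644.63 nm^2

22644.63


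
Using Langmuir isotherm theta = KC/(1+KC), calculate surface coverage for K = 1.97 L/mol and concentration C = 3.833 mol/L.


Langmuir isotherm: theta = K*C / (1 + K*C)
K*C = 1.97 * 3.833 = 7.55101
theta = 7.55101 / (1 + 7.55101) = 7.55101 / 8.55101
theta = 0.8831

0.8831


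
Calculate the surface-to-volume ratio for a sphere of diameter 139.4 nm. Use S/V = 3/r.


Radius r = 139.4/2 = 69.7 nm
S/V = 3 / r = 3 / 69.7
S/V = 0.043 nm^-1

0.043


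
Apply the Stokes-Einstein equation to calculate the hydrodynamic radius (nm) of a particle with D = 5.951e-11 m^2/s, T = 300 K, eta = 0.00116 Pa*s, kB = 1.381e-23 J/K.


Stokes-Einstein: R = kB*T / (6*pi*eta*D)
R = 1.381e-23 * 300 / (6 * pi * 0.00116 * 5.951e-11)
R = 3.18395e-09 m = 3.18 nm

3.18


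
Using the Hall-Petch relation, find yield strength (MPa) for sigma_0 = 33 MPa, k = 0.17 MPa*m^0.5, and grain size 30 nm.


d = 30 nm = 3e-08 m
sqrt(d) = 0.0001732051
Hall-Petch contribution = k / sqrt(d) = 0.17 / 0.0001732051 = 981.5 MPa
sigma = sigma_0 + k/sqrt(d) = 33 + 981.5 = 1014.5 MPa

1014.5


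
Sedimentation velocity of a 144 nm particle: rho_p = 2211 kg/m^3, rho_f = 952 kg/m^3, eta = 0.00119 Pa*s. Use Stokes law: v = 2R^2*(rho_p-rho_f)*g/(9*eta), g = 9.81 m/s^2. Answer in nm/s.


Radius R = 144/2 nm = 7.2e-08 m
Density difference = 2211 - 952 = 1259 kg/m^3
v = 2 * R^2 * (rho_p - rho_f) * g / (9 * eta)
v = 2 * (7.2e-08)^2 * 1259 * 9.81 / (9 * 0.00119)
v = 1.19564e-08 m/s = 11.9564 nm/s

11.9564


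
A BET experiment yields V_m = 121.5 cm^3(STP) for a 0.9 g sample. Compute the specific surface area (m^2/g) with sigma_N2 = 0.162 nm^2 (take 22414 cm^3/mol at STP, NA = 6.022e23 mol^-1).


Number of moles in monolayer = V_m / 22414 = 121.5 / 22414 = 0.00542072
Number of molecules = moles * NA = 0.00542072 * 6.022e23
SA = molecules * sigma / mass
SA = (121.5 / 22414) * 6.022e23 * 0.162e-18 / 0.9
SA = 587.6 m^2/g

587.6


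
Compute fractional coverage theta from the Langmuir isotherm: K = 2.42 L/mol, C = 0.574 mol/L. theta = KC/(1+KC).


Langmuir isotherm: theta = K*C / (1 + K*C)
K*C = 2.42 * 0.574 = 1.38908
theta = 1.38908 / (1 + 1.38908) = 1.38908 / 2.38908
theta = 0.5814

0.5814


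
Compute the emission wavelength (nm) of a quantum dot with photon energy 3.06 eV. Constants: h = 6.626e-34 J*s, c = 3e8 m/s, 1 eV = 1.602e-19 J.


Convert energy: E = 3.06 eV = 3.06 * 1.602e-19 = 4.90212e-19 J
lambda = h*c / E = 6.626e-34 * 3e8 / 4.90212e-19
lambda = 4.05498e-07 m = 405.5 nm

405.5


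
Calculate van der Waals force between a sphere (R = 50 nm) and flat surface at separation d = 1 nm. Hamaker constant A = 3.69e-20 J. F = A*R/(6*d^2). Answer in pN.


Convert to SI: R = 50 nm = 5e-08 m, d = 1 nm = 1e-09 m
F = A * R / (6 * d^2)
F = 3.69e-20 * 5e-08 / (6 * (1e-09)^2)
F = 3.075e-10 N = 307.5 pN

307.5


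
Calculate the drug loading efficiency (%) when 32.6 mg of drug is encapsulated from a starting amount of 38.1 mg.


Drug loading efficiency = (drug loaded / drug initial) * 100
DLE = 32.6 / 38.1 * 100
DLE = 0.8556 * 100
DLE = 85.56%

85.56


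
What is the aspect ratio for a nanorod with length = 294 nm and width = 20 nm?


Aspect ratio AR = length / diameter
AR = 294 / 20
AR = 14.7

14.7


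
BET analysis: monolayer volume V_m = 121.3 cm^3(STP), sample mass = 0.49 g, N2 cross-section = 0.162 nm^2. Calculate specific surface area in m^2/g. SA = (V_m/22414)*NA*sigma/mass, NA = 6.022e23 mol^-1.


Number of moles in monolayer = V_m / 22414 = 121.3 / 22414 = 0.0054118
Number of molecules = moles * NA = 0.0054118 * 6.022e23
SA = molecules * sigma / mass
SA = (121.3 / 22414) * 6.022e23 * 0.162e-18 / 0.49
SA = 1077.5 m^2/g

1077.5


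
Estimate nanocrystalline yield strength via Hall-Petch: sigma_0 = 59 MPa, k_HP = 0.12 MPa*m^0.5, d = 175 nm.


d = 175 nm = 1.75e-07 m
sqrt(d) = 0.00041833
Hall-Petch contribution = k / sqrt(d) = 0.12 / 0.00041833 = 286.9 MPa
sigma = sigma_0 + k/sqrt(d) = 59 + 286.9 = 345.9 MPa

345.9


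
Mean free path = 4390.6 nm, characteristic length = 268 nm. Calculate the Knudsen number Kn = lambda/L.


Knudsen number Kn = lambda / L
Kn = 4390.6 / 268
Kn = 16.3828

16.3828


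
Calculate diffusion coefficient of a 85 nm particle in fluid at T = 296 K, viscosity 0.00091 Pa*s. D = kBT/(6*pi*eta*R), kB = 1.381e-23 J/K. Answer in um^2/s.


Radius R = 85/2 = 42.5 nm = 4.25e-08 m
D = kB*T / (6*pi*eta*R)
D = 1.381e-23 * 296 / (6 * pi * 0.00091 * 4.25e-08)
D = 5.6073e-12 m^2/s = 5.607 um^2/s

5.607


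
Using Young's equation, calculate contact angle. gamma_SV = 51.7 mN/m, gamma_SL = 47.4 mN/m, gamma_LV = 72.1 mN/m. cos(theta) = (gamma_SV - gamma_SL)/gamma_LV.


cos(theta) = (gamma_SV - gamma_SL) / gamma_LV
cos(theta) = (51.7 - 47.4) / 72.1
cos(theta) = 0.059639
theta = arccos(0.059639) = 86.58 degrees

86.58


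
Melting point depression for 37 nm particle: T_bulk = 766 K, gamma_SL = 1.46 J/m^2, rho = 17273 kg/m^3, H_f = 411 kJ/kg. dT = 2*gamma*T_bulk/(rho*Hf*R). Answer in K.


Radius R = 37/2 = 18.5 nm = 1.85e-08 m
Convert H_f = 411 kJ/kg = 411000 J/kg
dT = 2 * gamma_SL * T_bulk / (rho * H_f * R)
dT = 2 * 1.46 * 766 / (17273 * 411000 * 1.85e-08)
dT = 17.0 K

17.0


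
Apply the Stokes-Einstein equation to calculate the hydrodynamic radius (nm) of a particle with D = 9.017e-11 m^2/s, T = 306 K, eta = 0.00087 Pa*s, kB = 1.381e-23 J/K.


Stokes-Einstein: R = kB*T / (6*pi*eta*D)
R = 1.381e-23 * 306 / (6 * pi * 0.00087 * 9.017e-11)
R = 2.85781e-09 m = 2.86 nm

2.86


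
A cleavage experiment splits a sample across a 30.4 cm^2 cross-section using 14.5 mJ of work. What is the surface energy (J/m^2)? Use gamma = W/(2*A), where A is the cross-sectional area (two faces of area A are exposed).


Convert: A = 30.4 cm^2 = 0.00304 m^2, W = 14.5 mJ = 0.0145 J
Cleaving exposes two faces of area A, so total new surface = 2*A and gamma = W / (2*A)
gamma = 0.0145 / (2 * 0.00304)
gamma = 2.385 J/m^2

2.385


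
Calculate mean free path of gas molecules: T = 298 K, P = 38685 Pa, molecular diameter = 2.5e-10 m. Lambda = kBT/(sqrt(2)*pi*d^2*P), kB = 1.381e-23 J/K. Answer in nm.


Mean free path: lambda = kB*T / (sqrt(2) * pi * d^2 * P)
lambda = 1.381e-23 * 298 / (sqrt(2) * pi * (2.5e-10)^2 * 38685)
lambda = 3.83109e-07 m
lambda = 383.11 nm

383.11


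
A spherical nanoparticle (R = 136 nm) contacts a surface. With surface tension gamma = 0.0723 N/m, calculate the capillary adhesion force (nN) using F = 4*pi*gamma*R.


Convert radius: R = 136 nm = 1.36e-07 m
F = 4 * pi * gamma * R
F = 4 * pi * 0.0723 * 1.36e-07
F = 1.23563e-07 N = 123.5626 nN

123.5626


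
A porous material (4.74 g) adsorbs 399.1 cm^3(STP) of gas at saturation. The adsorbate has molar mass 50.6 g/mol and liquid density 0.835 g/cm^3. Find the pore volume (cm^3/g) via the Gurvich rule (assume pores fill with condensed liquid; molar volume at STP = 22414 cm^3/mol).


Moles adsorbed n = V_ads / 22414 = 399.1 / 22414 = 1.780584e-02 mol
Liquid volume V_liq = n * M / rho_liq = 1.780584e-02 * 50.6 / 0.835 = 1.07901 cm^3
Specific pore volume V_pore = V_liq / m_sample = 1.07901 / 4.74
V_pore = 0.2276 cm^3/g

0.2276


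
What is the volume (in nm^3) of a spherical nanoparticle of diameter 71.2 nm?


Radius r = 71.2/2 = 35.6 nm
Volume V = (4/3) * pi * r^3
V = (4/3) * pi * (35.6)^3
V = 188989.9 nm^3

188989.9


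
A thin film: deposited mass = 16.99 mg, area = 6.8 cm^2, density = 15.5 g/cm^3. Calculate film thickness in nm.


Convert: m = 16.99 mg = 1.6990e-05 kg, A = 6.8 cm^2 = 6.8000e-04 m^2, rho = 15.5 g/cm^3 = 15500 kg/m^3
t = m / (A * rho)
t = 1.6990e-05 / (6.8000e-04 * 15500)
t = 1.6120e-06 m = 1612.0 nm

1612.0


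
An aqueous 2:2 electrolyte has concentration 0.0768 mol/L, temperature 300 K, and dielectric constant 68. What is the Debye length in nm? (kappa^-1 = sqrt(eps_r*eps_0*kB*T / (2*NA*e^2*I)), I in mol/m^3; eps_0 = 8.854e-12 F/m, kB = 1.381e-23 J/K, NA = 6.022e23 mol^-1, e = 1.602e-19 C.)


Ionic strength I = 0.0768 * 2^2 * 1000 = 307.2 mol/m^3
kappa^-1 = sqrt(68 * 8.854e-12 * 1.381e-23 * 300 / (2 * 6.022e23 * (1.602e-19)^2 * 307.2))
kappa^-1 = 0.513 nm

0.513


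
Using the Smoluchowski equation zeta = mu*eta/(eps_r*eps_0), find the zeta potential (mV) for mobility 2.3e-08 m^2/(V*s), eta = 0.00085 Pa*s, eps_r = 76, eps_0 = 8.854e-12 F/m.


Smoluchowski equation: zeta = mu * eta / (eps_r * eps_0)
zeta = 2.3e-08 * 0.00085 / (76 * 8.854e-12)
zeta = 0.029053 V = 29.05 mV

29.05


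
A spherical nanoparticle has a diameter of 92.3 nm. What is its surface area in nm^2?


Radius r = 92.3/2 = 46.15 nm
Surface area SA = 4 * pi * r^2
SA = 4 * pi * (46.15)^2
SA = 26764.14 nm^2

26764.14


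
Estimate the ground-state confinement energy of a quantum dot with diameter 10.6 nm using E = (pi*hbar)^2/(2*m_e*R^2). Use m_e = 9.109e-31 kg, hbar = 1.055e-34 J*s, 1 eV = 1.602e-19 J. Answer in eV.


Radius R = 10.6/2 = 5.3 nm = 5.3e-09 m
E = (pi * 1.055e-34)^2 / (2 * 9.109e-31 * (5.3e-09)^2)
E(J) = 2.14661e-21
E = E(J) / 1.602e-19 = 0.0134 eV

0.0134


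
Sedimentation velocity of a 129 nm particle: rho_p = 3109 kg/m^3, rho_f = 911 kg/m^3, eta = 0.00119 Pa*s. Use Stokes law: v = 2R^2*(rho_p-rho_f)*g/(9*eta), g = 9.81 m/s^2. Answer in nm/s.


Radius R = 129/2 nm = 6.45e-08 m
Density difference = 3109 - 911 = 2198 kg/m^3
v = 2 * R^2 * (rho_p - rho_f) * g / (9 * eta)
v = 2 * (6.45e-08)^2 * 2198 * 9.81 / (9 * 0.00119)
v = 1.67516e-08 m/s = 16.7516 nm/s

16.7516


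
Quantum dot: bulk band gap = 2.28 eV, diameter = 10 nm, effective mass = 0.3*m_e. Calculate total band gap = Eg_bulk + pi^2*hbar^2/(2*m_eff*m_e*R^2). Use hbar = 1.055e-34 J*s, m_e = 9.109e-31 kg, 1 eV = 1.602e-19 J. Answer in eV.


Radius R = 10/2 nm = 5e-09 m
Confinement energy dE = pi^2 * hbar^2 / (2 * m_eff * m_e * R^2)
dE = pi^2 * (1.055e-34)^2 / (2 * 0.3 * 9.109e-31 * (5e-09)^2) J, divided by 1.602e-19 J/eV
dE = 0.0502 eV
Total band gap = E_g(bulk) + dE = 2.28 + 0.0502 = 2.3302 eV

2.3302


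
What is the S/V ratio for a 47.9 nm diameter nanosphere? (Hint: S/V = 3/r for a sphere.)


Radius r = 47.9/2 = 23.95 nm
S/V = 3 / r = 3 / 23.95
S/V = 0.1253 nm^-1

0.1253


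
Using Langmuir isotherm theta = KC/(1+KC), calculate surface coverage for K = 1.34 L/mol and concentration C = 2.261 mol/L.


Langmuir isotherm: theta = K*C / (1 + K*C)
K*C = 1.34 * 2.261 = 3.02974
theta = 3.02974 / (1 + 3.02974) = 3.02974 / 4.02974
theta = 0.7518

0.7518


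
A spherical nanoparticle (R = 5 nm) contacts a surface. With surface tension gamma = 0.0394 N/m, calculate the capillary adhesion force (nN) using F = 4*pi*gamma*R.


Convert radius: R = 5 nm = 5e-09 m
F = 4 * pi * gamma * R
F = 4 * pi * 0.0394 * 5e-09
F = 2.47558e-09 N = 2.4756 nN

2.4756


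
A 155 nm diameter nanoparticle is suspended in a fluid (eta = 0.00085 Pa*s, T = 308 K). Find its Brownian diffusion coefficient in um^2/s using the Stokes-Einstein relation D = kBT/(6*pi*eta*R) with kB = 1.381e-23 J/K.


Radius R = 155/2 = 77.5 nm = 7.75e-08 m
D = kB*T / (6*pi*eta*R)
D = 1.381e-23 * 308 / (6 * pi * 0.00085 * 7.75e-08)
D = 3.42549e-12 m^2/s = 3.425 um^2/s

3.425


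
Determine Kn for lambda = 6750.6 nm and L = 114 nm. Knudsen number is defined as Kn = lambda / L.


Knudsen number Kn = lambda / L
Kn = 6750.6 / 114
Kn = 59.2158

59.2158


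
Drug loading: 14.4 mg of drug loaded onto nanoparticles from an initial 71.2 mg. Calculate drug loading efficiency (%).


Drug loading efficiency = (drug loaded / drug initial) * 100
DLE = 14.4 / 71.2 * 100
DLE = 0.2022 * 100
DLE = 20.22%

20.22


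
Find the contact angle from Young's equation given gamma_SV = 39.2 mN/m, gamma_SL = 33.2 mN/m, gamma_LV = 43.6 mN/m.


cos(theta) = (gamma_SV - gamma_SL) / gamma_LV
cos(theta) = (39.2 - 33.2) / 43.6
cos(theta) = 0.137615
theta = arccos(0.137615) = 82.09 degrees

82.09


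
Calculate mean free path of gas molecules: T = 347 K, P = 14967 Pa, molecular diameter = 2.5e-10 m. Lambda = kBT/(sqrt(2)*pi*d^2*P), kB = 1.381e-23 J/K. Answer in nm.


Mean free path: lambda = kB*T / (sqrt(2) * pi * d^2 * P)
lambda = 1.381e-23 * 347 / (sqrt(2) * pi * (2.5e-10)^2 * 14967)
lambda = 1.15304e-06 m
lambda = 1153.04 nm

1153.04


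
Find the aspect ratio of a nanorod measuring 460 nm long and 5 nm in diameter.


Aspect ratio AR = length / diameter
AR = 460 / 5
AR = 92.0

92.0


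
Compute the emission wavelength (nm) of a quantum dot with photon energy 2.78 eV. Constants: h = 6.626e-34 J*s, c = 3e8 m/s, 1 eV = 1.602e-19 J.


Convert energy: E = 2.78 eV = 2.78 * 1.602e-19 = 4.45356e-19 J
lambda = h*c / E = 6.626e-34 * 3e8 / 4.45356e-19
lambda = 4.4634e-07 m = 446.3 nm

446.3


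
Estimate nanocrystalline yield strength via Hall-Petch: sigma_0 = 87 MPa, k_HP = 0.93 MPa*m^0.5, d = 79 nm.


d = 79 nm = 7.9e-08 m
sqrt(d) = 0.0002810694
Hall-Petch contribution = k / sqrt(d) = 0.93 / 0.0002810694 = 3308.8 MPa
sigma = sigma_0 + k/sqrt(d) = 87 + 3308.8 = 3395.8 MPa

3395.8


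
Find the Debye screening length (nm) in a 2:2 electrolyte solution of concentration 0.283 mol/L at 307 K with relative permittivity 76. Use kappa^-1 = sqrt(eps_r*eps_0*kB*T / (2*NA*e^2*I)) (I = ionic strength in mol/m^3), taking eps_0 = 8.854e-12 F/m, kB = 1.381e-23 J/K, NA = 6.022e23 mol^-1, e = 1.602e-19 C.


Ionic strength I = 0.283 * 2^2 * 1000 = 1132 mol/m^3
kappa^-1 = sqrt(76 * 8.854e-12 * 1.381e-23 * 307 / (2 * 6.022e23 * (1.602e-19)^2 * 1132))
kappa^-1 = 0.286 nm

0.286


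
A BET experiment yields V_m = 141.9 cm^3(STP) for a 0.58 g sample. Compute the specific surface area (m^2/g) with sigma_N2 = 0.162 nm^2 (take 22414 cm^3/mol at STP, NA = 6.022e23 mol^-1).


Number of moles in monolayer = V_m / 22414 = 141.9 / 22414 = 0.00633086
Number of molecules = moles * NA = 0.00633086 * 6.022e23
SA = molecules * sigma / mass
SA = (141.9 / 22414) * 6.022e23 * 0.162e-18 / 0.58
SA = 1064.9 m^2/g

1064.9


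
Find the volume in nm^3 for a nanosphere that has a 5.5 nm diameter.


Radius r = 5.5/2 = 2.75 nm
Volume V = (4/3) * pi * r^3
V = (4/3) * pi * (2.75)^3
V = 87.11 nm^3

87.11
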